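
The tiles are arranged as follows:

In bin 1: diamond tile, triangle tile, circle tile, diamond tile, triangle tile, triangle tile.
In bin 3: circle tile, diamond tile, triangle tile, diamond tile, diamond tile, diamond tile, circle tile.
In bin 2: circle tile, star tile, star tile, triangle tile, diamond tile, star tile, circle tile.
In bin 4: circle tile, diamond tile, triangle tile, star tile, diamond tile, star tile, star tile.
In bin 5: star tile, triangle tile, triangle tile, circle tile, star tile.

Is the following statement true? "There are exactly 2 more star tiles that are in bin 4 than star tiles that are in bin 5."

There are 3 star tiles in bin 4.
There are 2 star tiles in bin 5.
The claim requires 3 − 2 (= 1) to equal 2, which does not hold.

False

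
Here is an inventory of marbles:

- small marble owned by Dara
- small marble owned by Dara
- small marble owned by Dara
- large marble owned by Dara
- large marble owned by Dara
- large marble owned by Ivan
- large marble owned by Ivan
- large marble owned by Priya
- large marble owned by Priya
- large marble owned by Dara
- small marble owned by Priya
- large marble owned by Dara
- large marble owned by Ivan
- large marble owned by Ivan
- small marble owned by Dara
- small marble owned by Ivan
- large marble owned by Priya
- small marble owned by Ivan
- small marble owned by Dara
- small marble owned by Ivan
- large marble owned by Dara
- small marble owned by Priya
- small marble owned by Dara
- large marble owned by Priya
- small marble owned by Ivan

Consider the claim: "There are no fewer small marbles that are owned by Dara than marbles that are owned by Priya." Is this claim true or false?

|small marbles owned by Dara| = 6.
|marbles owned by Priya| = 6.
The claim requires 6 ≥ 6, which holds.

True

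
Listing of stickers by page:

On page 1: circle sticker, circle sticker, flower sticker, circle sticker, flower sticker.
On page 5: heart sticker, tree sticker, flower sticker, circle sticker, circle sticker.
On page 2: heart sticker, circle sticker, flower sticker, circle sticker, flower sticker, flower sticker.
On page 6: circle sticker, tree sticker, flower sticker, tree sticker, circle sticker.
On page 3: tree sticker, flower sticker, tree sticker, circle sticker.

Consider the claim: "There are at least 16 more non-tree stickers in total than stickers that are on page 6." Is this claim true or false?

|non-tree stickers| = 20.
|stickers on page 6| = 5.
The claim requires 20 − 5 = 15 ≥ 16, which does not hold.

False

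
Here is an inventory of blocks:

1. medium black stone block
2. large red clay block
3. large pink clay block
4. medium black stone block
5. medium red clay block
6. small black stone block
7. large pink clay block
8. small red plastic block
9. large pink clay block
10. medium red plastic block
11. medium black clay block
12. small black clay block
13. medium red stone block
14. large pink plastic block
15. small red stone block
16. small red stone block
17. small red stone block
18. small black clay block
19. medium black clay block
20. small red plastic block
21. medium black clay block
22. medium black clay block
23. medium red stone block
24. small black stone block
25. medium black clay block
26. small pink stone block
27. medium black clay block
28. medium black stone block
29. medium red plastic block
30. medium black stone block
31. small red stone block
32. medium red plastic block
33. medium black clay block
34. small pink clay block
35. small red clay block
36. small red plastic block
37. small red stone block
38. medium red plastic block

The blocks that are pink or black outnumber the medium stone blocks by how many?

blocks that are pink or black: 21.
medium stone blocks: 6.
21 − 6 = 15.

15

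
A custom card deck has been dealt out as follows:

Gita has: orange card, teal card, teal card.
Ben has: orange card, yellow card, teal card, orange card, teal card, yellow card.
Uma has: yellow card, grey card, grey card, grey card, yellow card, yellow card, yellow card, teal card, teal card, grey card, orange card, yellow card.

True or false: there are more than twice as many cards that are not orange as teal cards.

True

|cards that are not orange| = 17.
|teal cards| = 6.
The claim requires 17 > 2 × 6 = 12, which holds.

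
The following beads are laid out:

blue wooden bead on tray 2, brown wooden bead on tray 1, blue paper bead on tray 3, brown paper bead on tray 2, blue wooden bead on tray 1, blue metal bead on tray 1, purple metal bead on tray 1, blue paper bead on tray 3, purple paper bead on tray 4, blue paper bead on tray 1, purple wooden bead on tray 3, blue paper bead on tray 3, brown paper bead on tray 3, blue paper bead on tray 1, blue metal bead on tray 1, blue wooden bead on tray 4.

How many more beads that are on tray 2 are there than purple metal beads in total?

1

beads on tray 2: 2.
purple metal beads: 1.
2 − 1 = 1.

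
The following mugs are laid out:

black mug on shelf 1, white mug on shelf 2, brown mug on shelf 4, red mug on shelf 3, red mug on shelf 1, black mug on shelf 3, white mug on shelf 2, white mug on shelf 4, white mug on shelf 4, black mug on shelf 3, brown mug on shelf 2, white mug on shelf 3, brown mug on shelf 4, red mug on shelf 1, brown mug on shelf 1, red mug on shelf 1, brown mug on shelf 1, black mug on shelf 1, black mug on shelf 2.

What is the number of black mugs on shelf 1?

2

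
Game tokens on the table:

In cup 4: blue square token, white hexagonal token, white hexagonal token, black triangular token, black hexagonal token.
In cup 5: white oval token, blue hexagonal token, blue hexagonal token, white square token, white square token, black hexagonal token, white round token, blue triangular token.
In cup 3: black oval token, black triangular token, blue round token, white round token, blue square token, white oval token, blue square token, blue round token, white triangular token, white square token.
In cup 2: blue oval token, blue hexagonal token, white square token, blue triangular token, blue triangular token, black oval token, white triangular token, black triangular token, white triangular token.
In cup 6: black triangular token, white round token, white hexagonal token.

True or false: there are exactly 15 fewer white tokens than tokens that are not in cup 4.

white tokens: 15.
tokens that are not in cup 4: 30.
The claim requires 30 − 15 (= 15) to equal 15, which holds.

True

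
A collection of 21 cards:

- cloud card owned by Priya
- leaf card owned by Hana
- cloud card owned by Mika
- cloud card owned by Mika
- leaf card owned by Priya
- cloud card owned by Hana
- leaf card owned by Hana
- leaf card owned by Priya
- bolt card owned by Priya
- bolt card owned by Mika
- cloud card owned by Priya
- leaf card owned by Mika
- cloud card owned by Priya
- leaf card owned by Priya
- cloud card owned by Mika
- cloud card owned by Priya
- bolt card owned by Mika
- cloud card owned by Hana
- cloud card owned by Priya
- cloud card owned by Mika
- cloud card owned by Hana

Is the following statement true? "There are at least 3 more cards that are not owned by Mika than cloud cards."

Count of cards that are not owned by Mika: 14.
There are 12 cloud cards.
The claim requires 14 − 12 = 2 ≥ 3, which does not hold.

False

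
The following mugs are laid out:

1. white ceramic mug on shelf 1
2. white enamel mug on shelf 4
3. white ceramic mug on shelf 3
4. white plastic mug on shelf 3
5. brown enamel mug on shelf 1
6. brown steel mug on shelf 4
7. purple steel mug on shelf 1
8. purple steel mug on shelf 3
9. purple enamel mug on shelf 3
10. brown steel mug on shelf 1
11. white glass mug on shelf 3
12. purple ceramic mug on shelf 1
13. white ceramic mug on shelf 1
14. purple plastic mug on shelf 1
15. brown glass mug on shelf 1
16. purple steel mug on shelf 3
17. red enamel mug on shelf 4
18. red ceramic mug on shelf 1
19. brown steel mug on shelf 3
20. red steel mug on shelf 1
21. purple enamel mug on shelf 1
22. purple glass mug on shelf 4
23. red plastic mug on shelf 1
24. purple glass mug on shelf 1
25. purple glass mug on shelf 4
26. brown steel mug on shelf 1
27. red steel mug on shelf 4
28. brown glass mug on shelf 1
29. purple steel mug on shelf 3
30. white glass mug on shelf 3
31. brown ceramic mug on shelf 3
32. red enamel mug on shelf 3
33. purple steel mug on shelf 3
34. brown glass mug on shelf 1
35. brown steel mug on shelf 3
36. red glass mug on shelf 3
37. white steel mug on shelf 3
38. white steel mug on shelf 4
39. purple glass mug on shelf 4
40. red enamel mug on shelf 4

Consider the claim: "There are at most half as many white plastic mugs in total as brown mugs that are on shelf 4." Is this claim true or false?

|white plastic mugs| = 1.
|brown mugs on shelf 4| = 1.
The claim requires 2 × 1 = 2 ≤ 1, which does not hold.

False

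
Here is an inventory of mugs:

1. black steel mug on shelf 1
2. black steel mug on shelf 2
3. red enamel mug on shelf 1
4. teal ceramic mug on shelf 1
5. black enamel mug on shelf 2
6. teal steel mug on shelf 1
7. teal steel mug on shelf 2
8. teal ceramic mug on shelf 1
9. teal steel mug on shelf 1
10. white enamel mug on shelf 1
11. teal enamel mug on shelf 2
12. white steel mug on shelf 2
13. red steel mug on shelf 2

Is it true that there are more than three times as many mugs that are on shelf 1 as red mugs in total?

True

mugs on shelf 1: 7.
red mugs: 2.
The claim requires 7 > 3 × 2 = 6, which holds.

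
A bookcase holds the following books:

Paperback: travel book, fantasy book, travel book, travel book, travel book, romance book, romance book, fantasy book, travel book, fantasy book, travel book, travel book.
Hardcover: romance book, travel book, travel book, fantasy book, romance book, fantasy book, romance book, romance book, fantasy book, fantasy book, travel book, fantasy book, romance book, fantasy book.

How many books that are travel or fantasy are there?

fantasy: 9; travel: 10; together 9 + 10 = 19.

19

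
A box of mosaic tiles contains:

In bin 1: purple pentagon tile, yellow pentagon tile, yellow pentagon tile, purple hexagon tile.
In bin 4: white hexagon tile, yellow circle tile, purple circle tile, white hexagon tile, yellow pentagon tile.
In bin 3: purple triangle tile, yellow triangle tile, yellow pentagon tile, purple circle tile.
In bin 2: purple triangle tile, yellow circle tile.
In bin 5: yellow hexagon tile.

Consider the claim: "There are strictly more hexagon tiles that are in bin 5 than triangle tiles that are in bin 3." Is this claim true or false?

hexagon tiles in bin 5: 1.
triangle tiles in bin 3: 2.
The claim requires 1 > 2, which does not hold.

False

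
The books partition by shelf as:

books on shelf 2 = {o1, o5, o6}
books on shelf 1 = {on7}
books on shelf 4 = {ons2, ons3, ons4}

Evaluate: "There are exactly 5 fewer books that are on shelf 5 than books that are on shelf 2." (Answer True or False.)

False

There are 0 books on shelf 5.
There are 3 books on shelf 2.
The claim requires 3 − 0 (= 3) to equal 5, which does not hold.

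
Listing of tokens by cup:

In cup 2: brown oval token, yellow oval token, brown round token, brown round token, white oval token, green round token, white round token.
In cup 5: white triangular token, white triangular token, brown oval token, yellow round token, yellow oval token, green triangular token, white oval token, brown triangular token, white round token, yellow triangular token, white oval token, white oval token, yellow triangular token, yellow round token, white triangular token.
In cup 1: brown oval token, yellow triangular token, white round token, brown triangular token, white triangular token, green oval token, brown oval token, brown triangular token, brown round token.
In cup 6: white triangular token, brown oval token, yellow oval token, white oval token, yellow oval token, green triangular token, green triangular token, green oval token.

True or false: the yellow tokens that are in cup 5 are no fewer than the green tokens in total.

There are 5 yellow tokens in cup 5.
There are 6 green tokens.
The claim requires 5 ≥ 6, which does not hold.

False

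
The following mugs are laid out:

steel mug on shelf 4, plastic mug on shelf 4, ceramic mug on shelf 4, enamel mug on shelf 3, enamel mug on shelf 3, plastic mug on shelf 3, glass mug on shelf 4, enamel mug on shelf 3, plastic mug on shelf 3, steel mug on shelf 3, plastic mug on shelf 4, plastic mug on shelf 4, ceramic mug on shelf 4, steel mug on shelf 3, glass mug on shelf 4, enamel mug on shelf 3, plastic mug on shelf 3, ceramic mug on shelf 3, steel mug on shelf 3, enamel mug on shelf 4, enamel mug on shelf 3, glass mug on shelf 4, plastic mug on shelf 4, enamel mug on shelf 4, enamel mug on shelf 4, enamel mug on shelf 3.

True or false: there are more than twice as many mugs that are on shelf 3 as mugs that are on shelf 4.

mugs on shelf 3: 13.
mugs on shelf 4: 13.
The claim requires 13 > 2 × 13 = 26, which does not hold.

False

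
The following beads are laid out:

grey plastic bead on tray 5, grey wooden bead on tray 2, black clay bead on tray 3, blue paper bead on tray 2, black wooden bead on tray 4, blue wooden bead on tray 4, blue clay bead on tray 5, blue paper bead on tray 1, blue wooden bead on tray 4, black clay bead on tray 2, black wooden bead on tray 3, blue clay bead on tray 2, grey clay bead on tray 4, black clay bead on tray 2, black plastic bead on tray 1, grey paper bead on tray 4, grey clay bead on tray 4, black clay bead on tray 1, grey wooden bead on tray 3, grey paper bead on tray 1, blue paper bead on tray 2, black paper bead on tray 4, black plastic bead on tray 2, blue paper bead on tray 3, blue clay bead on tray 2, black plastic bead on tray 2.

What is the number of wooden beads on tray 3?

2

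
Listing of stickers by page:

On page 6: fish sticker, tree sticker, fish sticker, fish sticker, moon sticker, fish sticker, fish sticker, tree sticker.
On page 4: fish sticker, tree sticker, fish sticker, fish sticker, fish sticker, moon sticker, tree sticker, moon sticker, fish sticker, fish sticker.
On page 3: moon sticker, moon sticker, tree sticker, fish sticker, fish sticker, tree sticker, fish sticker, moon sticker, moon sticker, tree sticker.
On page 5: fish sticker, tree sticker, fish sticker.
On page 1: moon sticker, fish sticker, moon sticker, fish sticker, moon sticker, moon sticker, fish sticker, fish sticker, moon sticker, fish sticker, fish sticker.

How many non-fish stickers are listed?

20

Total stickers: 42; with the excluded value: 22; remaining 42 − 22 = 20.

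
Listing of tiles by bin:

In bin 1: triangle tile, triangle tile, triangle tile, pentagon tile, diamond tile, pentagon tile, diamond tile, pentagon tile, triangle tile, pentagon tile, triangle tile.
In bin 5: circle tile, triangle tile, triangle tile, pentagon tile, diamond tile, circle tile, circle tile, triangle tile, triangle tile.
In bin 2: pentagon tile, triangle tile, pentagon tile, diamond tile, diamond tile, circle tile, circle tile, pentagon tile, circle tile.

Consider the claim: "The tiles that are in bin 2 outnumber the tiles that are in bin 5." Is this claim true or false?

There are 9 tiles in bin 2.
There are 9 tiles in bin 5.
The claim requires 9 > 9, which does not hold.

False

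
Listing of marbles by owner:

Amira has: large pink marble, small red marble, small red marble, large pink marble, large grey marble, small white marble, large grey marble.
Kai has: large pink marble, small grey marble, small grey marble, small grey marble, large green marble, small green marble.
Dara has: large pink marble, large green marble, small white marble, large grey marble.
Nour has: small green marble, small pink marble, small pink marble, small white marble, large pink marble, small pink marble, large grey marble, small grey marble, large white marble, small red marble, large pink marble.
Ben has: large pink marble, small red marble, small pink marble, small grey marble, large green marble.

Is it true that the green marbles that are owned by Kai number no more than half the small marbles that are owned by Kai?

True

green marbles owned by Kai: 2.
small marbles owned by Kai: 4.
The claim requires 2 × 2 = 4 ≤ 4, which holds.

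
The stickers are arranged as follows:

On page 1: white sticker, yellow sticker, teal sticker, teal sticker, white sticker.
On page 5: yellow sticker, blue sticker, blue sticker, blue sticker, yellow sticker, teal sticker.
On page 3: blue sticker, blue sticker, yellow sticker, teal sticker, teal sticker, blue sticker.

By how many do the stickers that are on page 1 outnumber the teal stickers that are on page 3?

3

stickers on page 1: 5.
teal stickers on page 3: 2.
5 − 2 = 3.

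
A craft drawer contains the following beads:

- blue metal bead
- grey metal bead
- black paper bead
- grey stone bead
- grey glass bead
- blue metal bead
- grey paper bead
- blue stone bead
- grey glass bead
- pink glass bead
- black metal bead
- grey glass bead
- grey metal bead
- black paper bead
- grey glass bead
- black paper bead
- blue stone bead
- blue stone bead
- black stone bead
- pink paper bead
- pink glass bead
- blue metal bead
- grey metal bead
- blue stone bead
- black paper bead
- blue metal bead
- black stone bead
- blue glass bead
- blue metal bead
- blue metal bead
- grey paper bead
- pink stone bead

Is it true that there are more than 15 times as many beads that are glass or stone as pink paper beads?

False

|beads that are glass or stone| = 15.
|pink paper beads| = 1.
The claim requires 15 > 15 × 1 = 15, which does not hold.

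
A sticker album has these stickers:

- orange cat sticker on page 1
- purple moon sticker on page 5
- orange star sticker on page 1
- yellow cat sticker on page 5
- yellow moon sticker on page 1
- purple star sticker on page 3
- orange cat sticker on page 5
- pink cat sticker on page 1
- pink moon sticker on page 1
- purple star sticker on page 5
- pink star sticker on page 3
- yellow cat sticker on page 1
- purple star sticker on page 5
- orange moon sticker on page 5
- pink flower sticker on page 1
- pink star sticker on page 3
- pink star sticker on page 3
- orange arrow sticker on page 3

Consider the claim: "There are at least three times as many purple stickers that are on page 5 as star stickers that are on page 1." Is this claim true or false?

purple stickers on page 5: 3.
star stickers on page 1: 1.
The claim requires 3 ≥ 3 × 1 = 3, which holds.

True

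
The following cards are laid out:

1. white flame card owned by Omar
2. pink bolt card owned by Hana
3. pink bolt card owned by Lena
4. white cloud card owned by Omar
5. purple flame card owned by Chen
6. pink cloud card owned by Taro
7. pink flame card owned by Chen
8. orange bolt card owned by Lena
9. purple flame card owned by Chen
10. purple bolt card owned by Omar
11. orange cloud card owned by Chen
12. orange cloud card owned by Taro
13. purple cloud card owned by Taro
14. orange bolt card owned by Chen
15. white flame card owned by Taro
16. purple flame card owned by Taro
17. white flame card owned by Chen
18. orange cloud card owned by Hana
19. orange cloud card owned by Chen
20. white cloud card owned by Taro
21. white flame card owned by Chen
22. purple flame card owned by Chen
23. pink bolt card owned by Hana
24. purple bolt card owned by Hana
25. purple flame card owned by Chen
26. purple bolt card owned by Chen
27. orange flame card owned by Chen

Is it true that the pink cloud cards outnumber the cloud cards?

False

|pink cloud cards| = 1.
|cloud cards| = 8.
The claim requires 1 > 8, which does not hold.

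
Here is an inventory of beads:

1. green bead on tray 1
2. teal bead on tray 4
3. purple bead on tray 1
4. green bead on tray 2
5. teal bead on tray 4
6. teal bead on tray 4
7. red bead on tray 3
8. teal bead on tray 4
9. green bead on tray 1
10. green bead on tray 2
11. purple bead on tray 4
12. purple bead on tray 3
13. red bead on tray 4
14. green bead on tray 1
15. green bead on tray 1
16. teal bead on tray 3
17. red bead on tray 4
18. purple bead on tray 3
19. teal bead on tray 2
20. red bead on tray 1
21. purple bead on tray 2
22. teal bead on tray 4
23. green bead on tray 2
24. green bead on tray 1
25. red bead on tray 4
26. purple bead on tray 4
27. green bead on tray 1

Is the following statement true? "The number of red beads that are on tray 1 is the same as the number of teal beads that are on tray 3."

red beads on tray 1: 1.
teal beads on tray 3: 1.
The claim requires 1 = 1, which holds.

True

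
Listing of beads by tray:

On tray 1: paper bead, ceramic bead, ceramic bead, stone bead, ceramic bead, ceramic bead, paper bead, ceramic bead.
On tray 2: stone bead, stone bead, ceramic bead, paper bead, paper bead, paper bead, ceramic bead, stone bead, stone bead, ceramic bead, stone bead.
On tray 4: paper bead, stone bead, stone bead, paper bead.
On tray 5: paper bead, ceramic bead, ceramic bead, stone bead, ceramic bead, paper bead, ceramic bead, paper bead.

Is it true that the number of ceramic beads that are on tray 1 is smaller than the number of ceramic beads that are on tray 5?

False

ceramic beads on tray 1: 5.
ceramic beads on tray 5: 4.
The claim requires 5 < 4, which does not hold.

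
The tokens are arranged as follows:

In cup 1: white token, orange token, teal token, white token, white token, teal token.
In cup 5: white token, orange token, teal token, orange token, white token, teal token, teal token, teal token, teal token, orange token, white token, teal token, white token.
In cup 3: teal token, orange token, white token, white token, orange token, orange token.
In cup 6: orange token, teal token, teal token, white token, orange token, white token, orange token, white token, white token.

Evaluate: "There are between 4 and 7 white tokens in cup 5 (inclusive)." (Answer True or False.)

|white tokens in cup 5| = 4.
The claim requires 4 ≤ 4 ≤ 7, which holds.

True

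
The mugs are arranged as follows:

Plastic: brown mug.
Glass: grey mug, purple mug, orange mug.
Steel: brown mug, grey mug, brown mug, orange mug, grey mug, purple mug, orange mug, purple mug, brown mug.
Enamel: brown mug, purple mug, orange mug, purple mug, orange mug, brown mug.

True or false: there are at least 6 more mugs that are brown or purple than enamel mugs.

|mugs that are brown or purple| = 11.
|enamel mugs| = 6.
The claim requires 11 − 6 = 5 ≥ 6, which does not hold.

False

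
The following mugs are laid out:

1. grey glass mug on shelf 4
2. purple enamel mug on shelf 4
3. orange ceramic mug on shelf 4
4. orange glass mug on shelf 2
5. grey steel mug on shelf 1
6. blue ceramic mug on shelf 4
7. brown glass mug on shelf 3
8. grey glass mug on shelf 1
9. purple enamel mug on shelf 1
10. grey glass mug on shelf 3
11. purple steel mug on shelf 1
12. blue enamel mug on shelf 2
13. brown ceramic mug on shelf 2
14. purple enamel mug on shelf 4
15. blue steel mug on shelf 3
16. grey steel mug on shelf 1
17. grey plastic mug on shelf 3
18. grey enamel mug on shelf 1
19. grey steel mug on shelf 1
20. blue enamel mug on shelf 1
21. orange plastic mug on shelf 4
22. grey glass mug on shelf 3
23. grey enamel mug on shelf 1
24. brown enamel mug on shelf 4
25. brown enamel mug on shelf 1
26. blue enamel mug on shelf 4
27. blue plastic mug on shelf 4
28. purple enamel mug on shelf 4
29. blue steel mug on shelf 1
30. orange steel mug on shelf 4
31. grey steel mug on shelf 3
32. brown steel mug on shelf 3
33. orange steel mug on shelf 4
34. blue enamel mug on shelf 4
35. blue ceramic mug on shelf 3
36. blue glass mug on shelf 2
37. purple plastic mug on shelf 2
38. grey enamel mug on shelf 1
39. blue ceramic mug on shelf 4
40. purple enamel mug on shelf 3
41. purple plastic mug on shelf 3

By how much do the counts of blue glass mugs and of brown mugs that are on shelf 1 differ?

blue glass mugs: 1. brown mugs on shelf 1: 1.
|1 − 1| = 1 − 1 = 0.

0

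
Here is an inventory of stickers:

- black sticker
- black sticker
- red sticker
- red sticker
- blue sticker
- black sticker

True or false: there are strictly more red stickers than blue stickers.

|red stickers| = 2.
|blue stickers| = 1.
The claim requires 2 > 1, which holds.

True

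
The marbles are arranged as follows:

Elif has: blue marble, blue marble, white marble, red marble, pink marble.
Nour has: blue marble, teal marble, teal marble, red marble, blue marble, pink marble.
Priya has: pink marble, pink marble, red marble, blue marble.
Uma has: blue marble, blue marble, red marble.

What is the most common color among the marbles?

blue

Counts by color: blue 7, pink 4, red 4, teal 2, white 1.
The maximum is 7, held uniquely by blue.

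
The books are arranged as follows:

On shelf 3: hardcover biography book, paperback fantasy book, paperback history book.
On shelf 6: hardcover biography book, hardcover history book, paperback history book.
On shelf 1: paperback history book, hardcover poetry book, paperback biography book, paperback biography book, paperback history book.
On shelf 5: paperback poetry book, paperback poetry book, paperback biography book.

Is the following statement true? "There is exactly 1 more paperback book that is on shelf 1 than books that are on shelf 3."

|paperback books on shelf 1| = 4.
|books on shelf 3| = 3.
The claim requires 4 − 3 (= 1) to equal 1, which holds.

True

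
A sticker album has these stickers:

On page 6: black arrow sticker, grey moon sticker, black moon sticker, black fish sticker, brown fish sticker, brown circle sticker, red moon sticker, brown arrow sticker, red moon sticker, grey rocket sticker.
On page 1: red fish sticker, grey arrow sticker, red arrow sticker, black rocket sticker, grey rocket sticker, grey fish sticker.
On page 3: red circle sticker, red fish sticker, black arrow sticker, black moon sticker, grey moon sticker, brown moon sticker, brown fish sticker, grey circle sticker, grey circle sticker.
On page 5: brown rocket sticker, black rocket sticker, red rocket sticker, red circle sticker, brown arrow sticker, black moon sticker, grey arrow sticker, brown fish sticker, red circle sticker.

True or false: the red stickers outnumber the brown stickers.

True

|red stickers| = 9.
|brown stickers| = 8.
The claim requires 9 > 8, which holds.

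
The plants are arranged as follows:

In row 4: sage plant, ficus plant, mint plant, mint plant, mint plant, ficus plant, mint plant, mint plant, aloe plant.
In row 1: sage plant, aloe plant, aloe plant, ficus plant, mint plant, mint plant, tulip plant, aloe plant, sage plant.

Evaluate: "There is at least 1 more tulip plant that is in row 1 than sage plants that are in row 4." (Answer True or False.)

|tulip plants in row 1| = 1.
|sage plants in row 4| = 1.
The claim requires 1 − 1 = 0 ≥ 1, which does not hold.

False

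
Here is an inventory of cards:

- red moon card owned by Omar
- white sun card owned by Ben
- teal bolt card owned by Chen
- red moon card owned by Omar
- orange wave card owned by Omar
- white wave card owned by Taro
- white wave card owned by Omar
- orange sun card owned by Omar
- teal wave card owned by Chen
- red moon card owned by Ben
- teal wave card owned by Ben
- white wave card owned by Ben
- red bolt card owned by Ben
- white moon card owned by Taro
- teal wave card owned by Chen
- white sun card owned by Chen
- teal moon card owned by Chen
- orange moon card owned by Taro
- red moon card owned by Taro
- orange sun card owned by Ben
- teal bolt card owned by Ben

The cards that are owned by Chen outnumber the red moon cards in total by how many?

cards owned by Chen: 5.
red moon cards: 4.
5 − 4 = 1.

1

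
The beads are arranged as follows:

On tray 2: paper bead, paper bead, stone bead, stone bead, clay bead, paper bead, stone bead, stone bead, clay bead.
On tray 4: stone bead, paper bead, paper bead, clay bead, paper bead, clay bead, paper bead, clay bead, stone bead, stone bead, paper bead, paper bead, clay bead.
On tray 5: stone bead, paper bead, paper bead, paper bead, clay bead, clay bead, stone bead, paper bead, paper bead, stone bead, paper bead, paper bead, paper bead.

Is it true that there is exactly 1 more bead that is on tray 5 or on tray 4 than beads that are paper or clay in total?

True

|beads on tray 5 or on tray 4| = 26.
|beads that are paper or clay| = 25.
The claim requires 26 − 25 (= 1) to equal 1, which holds.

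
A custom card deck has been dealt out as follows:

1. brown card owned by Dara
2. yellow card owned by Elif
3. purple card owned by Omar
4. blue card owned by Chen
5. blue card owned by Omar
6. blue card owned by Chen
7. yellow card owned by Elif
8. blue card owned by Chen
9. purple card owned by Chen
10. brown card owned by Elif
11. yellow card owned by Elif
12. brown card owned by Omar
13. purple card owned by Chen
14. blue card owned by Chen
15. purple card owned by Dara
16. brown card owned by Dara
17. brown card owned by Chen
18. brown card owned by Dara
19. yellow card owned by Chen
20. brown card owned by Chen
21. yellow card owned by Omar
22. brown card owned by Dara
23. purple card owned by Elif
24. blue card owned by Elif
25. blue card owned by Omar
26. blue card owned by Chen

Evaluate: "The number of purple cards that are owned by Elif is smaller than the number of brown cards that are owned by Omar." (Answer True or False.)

Count of purple cards owned by Elif: 1.
Count of brown cards owned by Omar: 1.
The claim requires 1 < 1, which does not hold.

False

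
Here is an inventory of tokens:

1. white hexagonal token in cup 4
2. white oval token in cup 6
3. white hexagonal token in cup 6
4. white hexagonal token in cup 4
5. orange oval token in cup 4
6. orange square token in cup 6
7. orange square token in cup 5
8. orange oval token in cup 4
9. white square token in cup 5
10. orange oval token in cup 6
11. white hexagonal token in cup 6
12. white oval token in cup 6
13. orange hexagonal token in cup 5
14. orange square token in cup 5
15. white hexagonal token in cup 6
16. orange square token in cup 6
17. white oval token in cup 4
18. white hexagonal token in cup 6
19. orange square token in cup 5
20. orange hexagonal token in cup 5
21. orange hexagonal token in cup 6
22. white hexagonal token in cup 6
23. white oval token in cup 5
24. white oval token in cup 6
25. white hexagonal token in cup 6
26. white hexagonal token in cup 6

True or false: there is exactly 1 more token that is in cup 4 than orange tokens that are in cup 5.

tokens in cup 4: 5.
orange tokens in cup 5: 5.
The claim requires 5 − 5 (= 0) to equal 1, which does not hold.

False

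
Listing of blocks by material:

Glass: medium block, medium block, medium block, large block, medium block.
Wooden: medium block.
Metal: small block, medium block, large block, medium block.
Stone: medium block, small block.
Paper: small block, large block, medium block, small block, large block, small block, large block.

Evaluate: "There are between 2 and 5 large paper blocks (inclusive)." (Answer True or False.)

There are 3 large paper blocks.
The claim requires 2 ≤ 3 ≤ 5, which holds.

True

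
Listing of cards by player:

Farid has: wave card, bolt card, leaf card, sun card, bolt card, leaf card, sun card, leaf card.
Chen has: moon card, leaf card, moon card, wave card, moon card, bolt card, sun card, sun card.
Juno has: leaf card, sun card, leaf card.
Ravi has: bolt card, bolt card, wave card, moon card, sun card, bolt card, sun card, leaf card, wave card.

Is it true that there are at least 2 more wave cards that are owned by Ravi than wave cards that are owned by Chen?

wave cards owned by Ravi: 2.
wave cards owned by Chen: 1.
The claim requires 2 − 1 = 1 ≥ 2, which does not hold.

False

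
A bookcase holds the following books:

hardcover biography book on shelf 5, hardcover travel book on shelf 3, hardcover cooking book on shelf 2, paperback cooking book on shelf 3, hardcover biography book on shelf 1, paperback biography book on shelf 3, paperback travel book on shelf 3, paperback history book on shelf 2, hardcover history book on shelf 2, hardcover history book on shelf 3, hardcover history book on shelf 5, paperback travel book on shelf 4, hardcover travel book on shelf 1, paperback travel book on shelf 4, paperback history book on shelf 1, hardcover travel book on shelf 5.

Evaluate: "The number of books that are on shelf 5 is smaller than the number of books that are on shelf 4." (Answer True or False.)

False

|books on shelf 5| = 3.
|books on shelf 4| = 2.
The claim requires 3 < 2, which does not hold.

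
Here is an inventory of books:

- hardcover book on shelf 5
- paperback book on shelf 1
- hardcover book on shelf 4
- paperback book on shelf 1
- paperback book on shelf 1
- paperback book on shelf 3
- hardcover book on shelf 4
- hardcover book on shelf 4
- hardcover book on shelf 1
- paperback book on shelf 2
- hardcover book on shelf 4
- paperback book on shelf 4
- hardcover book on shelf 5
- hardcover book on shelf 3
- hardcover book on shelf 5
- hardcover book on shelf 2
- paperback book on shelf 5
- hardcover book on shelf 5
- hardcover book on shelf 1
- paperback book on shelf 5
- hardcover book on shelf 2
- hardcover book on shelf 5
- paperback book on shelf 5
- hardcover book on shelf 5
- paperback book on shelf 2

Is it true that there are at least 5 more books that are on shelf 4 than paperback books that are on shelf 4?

False

|books on shelf 4| = 5.
|paperback books on shelf 4| = 1.
The claim requires 5 − 1 = 4 ≥ 5, which does not hold.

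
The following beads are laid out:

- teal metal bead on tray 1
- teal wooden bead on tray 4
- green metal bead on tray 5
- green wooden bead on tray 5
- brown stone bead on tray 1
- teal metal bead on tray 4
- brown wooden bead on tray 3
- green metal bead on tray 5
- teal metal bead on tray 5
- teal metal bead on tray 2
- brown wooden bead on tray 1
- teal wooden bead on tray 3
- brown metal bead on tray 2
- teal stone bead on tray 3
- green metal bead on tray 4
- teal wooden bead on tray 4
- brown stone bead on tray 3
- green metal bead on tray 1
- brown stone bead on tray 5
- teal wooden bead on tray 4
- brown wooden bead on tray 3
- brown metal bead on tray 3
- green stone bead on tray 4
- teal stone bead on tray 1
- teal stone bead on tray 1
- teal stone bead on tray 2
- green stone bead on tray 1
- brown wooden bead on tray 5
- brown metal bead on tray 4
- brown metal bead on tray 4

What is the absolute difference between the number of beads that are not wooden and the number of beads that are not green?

2

beads that are not wooden: 21. beads that are not green: 23.
|21 − 23| = 23 − 21 = 2.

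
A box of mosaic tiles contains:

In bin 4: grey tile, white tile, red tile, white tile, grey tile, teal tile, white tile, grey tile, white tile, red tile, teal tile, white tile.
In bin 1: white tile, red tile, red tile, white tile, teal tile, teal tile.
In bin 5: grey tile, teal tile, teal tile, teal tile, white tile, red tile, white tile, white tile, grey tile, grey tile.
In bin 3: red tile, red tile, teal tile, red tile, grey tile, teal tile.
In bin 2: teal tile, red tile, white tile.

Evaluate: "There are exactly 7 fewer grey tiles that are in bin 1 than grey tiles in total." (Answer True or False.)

There are 0 grey tiles in bin 1.
There are 7 grey tiles.
The claim requires 7 − 0 (= 7) to equal 7, which holds.

True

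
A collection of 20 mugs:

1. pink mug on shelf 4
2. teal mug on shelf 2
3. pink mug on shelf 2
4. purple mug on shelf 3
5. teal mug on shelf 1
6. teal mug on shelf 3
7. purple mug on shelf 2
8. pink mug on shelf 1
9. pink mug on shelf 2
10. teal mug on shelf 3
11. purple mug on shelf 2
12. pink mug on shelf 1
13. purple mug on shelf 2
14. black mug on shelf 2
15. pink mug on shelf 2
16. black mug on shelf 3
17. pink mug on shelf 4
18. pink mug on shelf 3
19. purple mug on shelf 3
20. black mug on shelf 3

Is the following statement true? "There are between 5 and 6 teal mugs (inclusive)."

False

There are 4 teal mugs.
The claim requires 5 ≤ 4 ≤ 6, which does not hold.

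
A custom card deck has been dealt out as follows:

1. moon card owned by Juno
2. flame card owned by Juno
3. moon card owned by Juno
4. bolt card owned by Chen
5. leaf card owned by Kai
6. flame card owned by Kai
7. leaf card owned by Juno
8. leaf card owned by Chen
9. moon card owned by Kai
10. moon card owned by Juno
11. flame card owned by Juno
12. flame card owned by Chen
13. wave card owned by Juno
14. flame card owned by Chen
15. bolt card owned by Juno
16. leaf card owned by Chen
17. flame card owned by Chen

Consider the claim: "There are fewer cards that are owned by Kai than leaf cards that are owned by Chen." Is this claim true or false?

Count of cards owned by Kai: 3.
Count of leaf cards owned by Chen: 2.
The claim requires 3 < 2, which does not hold.

False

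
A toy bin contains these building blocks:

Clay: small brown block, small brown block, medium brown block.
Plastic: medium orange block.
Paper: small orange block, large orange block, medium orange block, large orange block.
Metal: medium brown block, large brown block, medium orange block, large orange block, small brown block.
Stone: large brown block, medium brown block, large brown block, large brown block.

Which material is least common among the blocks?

Counts by material: metal 5, paper 4, stone 4, clay 3, plastic 1.
The minimum is 1, held uniquely by plastic.

plastic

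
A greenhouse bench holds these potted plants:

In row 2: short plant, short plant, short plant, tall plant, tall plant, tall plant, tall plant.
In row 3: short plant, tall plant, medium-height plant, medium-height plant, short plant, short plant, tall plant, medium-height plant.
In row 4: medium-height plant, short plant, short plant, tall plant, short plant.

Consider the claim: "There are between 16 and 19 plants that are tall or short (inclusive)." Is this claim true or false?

True

|plants that are tall or short| = 16.
The claim requires 16 ≤ 16 ≤ 19, which holds.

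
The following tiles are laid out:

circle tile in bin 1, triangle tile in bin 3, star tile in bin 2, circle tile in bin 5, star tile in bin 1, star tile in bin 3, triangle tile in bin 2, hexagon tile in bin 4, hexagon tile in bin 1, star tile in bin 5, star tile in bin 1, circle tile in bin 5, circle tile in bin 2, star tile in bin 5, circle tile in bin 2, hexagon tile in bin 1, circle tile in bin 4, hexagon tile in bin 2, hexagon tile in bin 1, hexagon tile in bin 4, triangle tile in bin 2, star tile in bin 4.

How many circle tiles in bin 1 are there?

1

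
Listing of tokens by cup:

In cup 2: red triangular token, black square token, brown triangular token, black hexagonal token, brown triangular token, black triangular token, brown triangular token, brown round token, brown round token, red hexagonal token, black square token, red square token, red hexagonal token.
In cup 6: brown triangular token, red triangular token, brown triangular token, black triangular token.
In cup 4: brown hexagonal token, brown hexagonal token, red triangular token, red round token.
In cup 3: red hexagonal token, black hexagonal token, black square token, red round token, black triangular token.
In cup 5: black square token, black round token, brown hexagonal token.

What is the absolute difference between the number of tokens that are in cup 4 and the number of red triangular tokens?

1

tokens in cup 4: 4. red triangular tokens: 3.
|4 − 3| = 4 − 3 = 1.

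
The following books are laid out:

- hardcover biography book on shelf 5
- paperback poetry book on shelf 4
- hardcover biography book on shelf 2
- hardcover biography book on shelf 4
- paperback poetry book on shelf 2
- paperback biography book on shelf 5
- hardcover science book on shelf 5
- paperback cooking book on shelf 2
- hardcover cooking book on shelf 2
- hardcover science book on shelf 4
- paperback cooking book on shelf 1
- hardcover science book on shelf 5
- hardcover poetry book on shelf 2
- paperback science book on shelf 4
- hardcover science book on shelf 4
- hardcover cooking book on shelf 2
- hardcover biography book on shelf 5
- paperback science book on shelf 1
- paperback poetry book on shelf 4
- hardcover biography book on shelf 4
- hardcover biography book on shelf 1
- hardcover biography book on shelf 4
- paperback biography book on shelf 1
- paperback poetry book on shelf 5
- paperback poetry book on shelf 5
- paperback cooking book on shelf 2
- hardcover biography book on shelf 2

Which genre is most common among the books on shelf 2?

Counts by genre (restricted to books on shelf 2): cooking 4, biography 2, poetry 2.
The maximum is 4, held uniquely by cooking.

cooking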